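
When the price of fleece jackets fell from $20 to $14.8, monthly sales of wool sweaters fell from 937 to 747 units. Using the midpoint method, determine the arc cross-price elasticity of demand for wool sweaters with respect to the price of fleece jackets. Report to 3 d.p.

ΔQ_A = 747 − 937 = -190; ΔP_B = 14.8 − 20 = -5.2.
Midpoints: Q̄_A = 842.0, P̄_B = 17.40.
ε = (ΔQ_A/Q̄_A)/(ΔP_B/P̄_B) = (-190/842.0)/(-5.2/17.40) ≈ 0.755.
ε > 0: wool sweaters and fleece jackets are substitutes.

0.755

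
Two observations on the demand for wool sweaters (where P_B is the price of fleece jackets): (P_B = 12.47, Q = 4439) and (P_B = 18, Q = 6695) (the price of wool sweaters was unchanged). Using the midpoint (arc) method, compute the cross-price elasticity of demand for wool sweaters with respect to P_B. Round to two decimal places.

1.12

ΔQ_A = 6695 − 4439 = 2256; ΔP_B = 18 − 12.47 = 5.53.
Midpoints: Q̄_A = 5567.0, P̄_B = 15.23.
ε = (ΔQ_A/Q̄_A)/(ΔP_B/P̄_B) = (2256/5567.0)/(5.53/15.23) ≈ 1.12.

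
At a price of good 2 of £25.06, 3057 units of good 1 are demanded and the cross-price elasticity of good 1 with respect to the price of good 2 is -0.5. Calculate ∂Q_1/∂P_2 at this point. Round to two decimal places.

ε = (∂Q_1/∂P_2)·(P_2/Q_1) ⇒ ∂Q_1/∂P_2 = ε·Q_1/P_2 = -0.5 × 3057/25.06 ≈ -60.99.

-60.99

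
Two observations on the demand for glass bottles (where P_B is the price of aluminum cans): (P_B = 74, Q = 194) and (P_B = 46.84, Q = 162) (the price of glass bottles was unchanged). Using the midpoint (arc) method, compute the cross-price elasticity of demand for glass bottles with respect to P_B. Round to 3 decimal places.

0.400

ΔQ_A = 162 − 194 = -32; ΔP_B = 46.84 − 74 = -27.16.
Midpoints: Q̄_A = 178.0, P̄_B = 60.42.
ε = (ΔQ_A/Q̄_A)/(ΔP_B/P̄_B) = (-32/178.0)/(-27.16/60.42) ≈ 0.400.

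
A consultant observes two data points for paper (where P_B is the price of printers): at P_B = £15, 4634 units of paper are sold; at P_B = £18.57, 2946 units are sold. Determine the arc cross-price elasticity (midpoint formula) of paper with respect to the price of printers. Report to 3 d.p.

ΔQ_A = 2946 − 4634 = -1688; ΔP_B = 18.57 − 15 = 3.57.
Midpoints: Q̄_A = 3790.0, P̄_B = 16.79.
ε = (ΔQ_A/Q̄_A)/(ΔP_B/P̄_B) = (-1688/3790.0)/(3.57/16.79) ≈ -2.094.

-2.094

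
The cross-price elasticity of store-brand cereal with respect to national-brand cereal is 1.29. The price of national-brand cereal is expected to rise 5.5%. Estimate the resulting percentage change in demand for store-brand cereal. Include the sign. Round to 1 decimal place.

7.1%

%ΔQ ≈ ε × %ΔP of national-brand cereal = 1.29 × (5.5%) = 7.1%.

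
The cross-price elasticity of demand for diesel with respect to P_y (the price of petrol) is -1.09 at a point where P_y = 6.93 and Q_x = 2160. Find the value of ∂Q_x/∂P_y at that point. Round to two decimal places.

ε = (∂Q_x/∂P_y)·(P_y/Q_x) ⇒ ∂Q_x/∂P_y = ε·Q_x/P_y = -1.09 × 2160/6.93 ≈ -339.74.

-339.74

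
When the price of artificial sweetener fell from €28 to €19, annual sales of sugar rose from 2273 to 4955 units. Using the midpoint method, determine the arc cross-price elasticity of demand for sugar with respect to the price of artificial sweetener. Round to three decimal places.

-1.938

ΔQ_A = 4955 − 2273 = 2682; ΔP_B = 19 − 28 = -9.
Midpoints: Q̄_A = 3614.0, P̄_B = 23.50.
ε = (ΔQ_A/Q̄_A)/(ΔP_B/P̄_B) = (2682/3614.0)/(-9/23.50) ≈ -1.938.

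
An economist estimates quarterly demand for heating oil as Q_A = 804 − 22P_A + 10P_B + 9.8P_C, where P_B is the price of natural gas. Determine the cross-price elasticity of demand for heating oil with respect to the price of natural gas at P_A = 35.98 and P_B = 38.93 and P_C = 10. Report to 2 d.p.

At P_A = 35.98 and P_B = 38.93 and P_C = 10: Q_A = 499.74.
∂Q_A/∂P_B = 10.
ε = (∂Q_A/∂P_B)(P_B/Q_A) = 10 × (38.93/499.74) ≈ 0.78.
Since ε > 0, heating oil and natural gas are substitutes.

0.78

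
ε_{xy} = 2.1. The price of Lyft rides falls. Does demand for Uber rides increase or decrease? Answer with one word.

ε > 0 and the price of Lyft rides falls, so the quantity of Uber rides moves in the same direction: it decreases.

decrease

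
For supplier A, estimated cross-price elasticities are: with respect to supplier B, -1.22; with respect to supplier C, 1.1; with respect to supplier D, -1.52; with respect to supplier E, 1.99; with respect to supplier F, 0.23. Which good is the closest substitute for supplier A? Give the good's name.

Substitutes have ε > 0. Among the positive values, 1.99 (supplier E) is largest.

supplier E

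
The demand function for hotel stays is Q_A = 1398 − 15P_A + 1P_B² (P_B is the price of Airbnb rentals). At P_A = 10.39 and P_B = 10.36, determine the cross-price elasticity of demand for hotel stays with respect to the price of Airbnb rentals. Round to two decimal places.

At P_A = 10.39 and P_B = 10.36: Q_A = 1349.480.
∂Q_A/∂P_B = 2P_B = 2(10.36) = 20.7200.
ε = (∂Q_A/∂P_B)(P_B/Q_A) = 20.7200 × (10.36/1349.480) ≈ 0.16.

0.16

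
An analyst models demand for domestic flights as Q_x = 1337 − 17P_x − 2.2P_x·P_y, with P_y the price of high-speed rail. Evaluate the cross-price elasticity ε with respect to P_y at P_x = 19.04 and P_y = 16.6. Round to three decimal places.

At P_x = 19.04 and P_y = 16.6: Q_x = 317.979.
∂Q_x/∂P_y = -2.2P_x = -2.2(19.04) = -41.8880.
ε = (∂Q_x/∂P_y)(P_y/Q_x) = -41.8880 × (16.6/317.979) ≈ -2.187.

-2.187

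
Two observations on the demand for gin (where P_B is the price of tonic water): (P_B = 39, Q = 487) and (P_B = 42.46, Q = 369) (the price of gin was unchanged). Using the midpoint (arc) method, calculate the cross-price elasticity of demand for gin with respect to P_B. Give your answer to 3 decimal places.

-3.245

ΔQ_A = 369 − 487 = -118; ΔP_B = 42.46 − 39 = 3.46.
Midpoints: Q̄_A = 428.0, P̄_B = 40.73.
ε = (ΔQ_A/Q̄_A)/(ΔP_B/P̄_B) = (-118/428.0)/(3.46/40.73) ≈ -3.245.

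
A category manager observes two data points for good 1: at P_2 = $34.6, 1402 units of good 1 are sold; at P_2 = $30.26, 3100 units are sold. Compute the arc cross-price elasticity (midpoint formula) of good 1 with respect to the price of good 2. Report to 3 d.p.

-5.637

ΔQ_1 = 3100 − 1402 = 1698; ΔP_2 = 30.26 − 34.6 = -4.34.
Midpoints: Q̄_1 = 2251.0, P̄_2 = 32.43.
ε = (ΔQ_1/Q̄_1)/(ΔP_2/P̄_2) = (1698/2251.0)/(-4.34/32.43) ≈ -5.637.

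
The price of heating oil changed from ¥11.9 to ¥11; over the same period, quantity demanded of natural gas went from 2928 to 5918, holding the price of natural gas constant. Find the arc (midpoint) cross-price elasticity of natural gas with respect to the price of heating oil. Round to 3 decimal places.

ΔQ_A = 5918 − 2928 = 2990; ΔP_B = 11 − 11.9 = -0.9.
Midpoints: Q̄_A = 4423.0, P̄_B = 11.45.
ε = (ΔQ_A/Q̄_A)/(ΔP_B/P̄_B) = (2990/4423.0)/(-0.9/11.45) ≈ -8.600.

-8.600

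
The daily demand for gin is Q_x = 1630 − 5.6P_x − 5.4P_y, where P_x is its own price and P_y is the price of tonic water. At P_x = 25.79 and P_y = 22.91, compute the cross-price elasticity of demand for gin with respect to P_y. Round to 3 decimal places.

At P_x = 25.79 and P_y = 22.91: Q_x = 1361.862.
∂Q_x/∂P_y = -5.4.
ε = (∂Q_x/∂P_y)(P_y/Q_x) = -5.4 × (22.91/1361.862) ≈ -0.091.
Since ε < 0, gin and tonic water are complements.

-0.091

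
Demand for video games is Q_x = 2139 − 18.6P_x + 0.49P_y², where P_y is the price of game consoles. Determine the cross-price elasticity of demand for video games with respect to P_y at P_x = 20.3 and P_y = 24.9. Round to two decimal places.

0.29

At P_x = 20.3 and P_y = 24.9: Q_x = 2065.225.
∂Q_x/∂P_y = 0.98P_y = 0.98(24.9) = 24.4020.
ε = (∂Q_x/∂P_y)(P_y/Q_x) = 24.4020 × (24.9/2065.225) ≈ 0.29.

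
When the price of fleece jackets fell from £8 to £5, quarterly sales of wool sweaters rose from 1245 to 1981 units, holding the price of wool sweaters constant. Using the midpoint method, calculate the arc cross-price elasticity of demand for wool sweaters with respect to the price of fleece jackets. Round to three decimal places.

ΔQ_A = 1981 − 1245 = 736; ΔP_B = 5 − 8 = -3.
Midpoints: Q̄_A = 1613.0, P̄_B = 6.50.
ε = (ΔQ_A/Q̄_A)/(ΔP_B/P̄_B) = (736/1613.0)/(-3/6.50) ≈ -0.989.

-0.989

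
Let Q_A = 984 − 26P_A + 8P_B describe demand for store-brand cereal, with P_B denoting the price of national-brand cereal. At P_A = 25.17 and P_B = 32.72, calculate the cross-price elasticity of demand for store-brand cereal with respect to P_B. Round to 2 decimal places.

0.44

At P_A = 25.17 and P_B = 32.72: Q_A = 591.34.
∂Q_A/∂P_B = 8.
ε = (∂Q_A/∂P_B)(P_B/Q_A) = 8 × (32.72/591.34) ≈ 0.44.
Since ε > 0, store-brand cereal and national-brand cereal are substitutes.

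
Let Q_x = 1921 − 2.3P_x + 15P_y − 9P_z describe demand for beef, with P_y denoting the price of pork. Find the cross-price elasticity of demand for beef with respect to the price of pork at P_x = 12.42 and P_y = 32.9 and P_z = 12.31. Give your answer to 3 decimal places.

At P_x = 12.42 and P_y = 32.9 and P_z = 12.31: Q_x = 2275.144.
∂Q_x/∂P_y = 15.
ε = (∂Q_x/∂P_y)(P_y/Q_x) = 15 × (32.9/2275.144) ≈ 0.217.
Since ε > 0, beef and pork are substitutes.

0.217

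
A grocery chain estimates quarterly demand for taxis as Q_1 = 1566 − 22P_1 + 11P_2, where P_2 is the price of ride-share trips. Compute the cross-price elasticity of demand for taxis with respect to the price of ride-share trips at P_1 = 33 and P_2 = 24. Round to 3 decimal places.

0.239

At P_1 = 33 and P_2 = 24: Q_1 = 1104.
∂Q_1/∂P_2 = 11.
ε = (∂Q_1/∂P_2)(P_2/Q_1) = 11 × (24/1104) ≈ 0.239.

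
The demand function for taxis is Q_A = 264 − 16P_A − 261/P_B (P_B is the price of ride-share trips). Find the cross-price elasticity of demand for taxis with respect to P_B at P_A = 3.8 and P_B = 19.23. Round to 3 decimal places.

0.072

At P_A = 3.8 and P_B = 19.23: Q_A = 189.627.
∂Q_A/∂P_B = 261/P_B² = 0.7058.
ε = (∂Q_A/∂P_B)(P_B/Q_A) = 0.7058 × (19.23/189.627) ≈ 0.072.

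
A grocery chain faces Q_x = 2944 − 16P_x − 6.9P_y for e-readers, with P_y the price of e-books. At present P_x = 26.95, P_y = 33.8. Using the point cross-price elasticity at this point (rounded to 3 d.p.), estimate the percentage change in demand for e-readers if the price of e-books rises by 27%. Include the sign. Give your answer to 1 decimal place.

-2.8%

At P_x = 26.95, P_y = 33.8: Q_x = 2279.58.
∂Q_x/∂P_y = -6.9.
ε = (∂Q_x/∂P_y)(P_y/Q_x) = -6.9000 × 33.8/2279.58 ≈ -0.102.
%ΔQ_x ≈ ε × %ΔP_y = -0.102 × (27%) = -2.8%.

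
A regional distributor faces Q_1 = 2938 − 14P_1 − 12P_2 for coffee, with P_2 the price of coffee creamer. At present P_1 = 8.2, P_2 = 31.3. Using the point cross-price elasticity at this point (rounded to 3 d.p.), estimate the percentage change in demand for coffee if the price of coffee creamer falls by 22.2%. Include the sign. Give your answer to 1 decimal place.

At P_1 = 8.2, P_2 = 31.3: Q_1 = 2447.6.
∂Q_1/∂P_2 = -12.
ε = (∂Q_1/∂P_2)(P_2/Q_1) = -12.0000 × 31.3/2447.6 ≈ -0.153.
%ΔQ_1 ≈ ε × %ΔP_2 = -0.153 × (-22.2%) = 3.4%.

3.4%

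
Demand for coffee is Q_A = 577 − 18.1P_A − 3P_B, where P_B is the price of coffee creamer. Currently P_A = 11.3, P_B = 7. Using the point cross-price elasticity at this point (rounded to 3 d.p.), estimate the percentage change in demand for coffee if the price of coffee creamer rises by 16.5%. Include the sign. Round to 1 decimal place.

-1.0%

At P_A = 11.3, P_B = 7: Q_A = 351.47.
∂Q_A/∂P_B = -3.
ε = (∂Q_A/∂P_B)(P_B/Q_A) = -3.0000 × 7/351.47 ≈ -0.060.
%ΔQ_A ≈ ε × %ΔP_B = -0.060 × (16.5%) = -1.0%.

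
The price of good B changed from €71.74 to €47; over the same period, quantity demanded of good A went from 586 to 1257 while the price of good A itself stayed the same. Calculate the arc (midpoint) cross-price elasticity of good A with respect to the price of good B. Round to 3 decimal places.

-1.747

ΔQ_A = 1257 − 586 = 671; ΔP_B = 47 − 71.74 = -24.74.
Midpoints: Q̄_A = 921.5, P̄_B = 59.37.
ε = (ΔQ_A/Q̄_A)/(ΔP_B/P̄_B) = (671/921.5)/(-24.74/59.37) ≈ -1.747.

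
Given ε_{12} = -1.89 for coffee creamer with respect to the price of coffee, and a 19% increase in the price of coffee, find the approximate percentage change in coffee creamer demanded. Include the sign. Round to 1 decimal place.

-35.9%

%ΔQ ≈ ε × %ΔP of coffee = -1.89 × (19%) = -35.9%.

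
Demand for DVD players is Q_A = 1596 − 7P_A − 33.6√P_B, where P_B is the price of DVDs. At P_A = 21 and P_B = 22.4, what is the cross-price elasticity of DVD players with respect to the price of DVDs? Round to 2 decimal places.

-0.06

At P_A = 21 and P_B = 22.4: Q_A = 1289.976.
∂Q_A/∂P_B = -33.6/(2√P_B) = -33.6/(2√22.4) = -3.5496.
ε = (∂Q_A/∂P_B)(P_B/Q_A) = -3.5496 × (22.4/1289.976) ≈ -0.06.
ε < 0: complements.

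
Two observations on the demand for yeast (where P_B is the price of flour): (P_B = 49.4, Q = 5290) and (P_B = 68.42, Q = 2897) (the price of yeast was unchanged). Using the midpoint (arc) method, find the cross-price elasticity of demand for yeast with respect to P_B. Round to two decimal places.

-1.81

ΔQ_A = 2897 − 5290 = -2393; ΔP_B = 68.42 − 49.4 = 19.02.
Midpoints: Q̄_A = 4093.5, P̄_B = 58.91.
ε = (ΔQ_A/Q̄_A)/(ΔP_B/P̄_B) = (-2393/4093.5)/(19.02/58.91) ≈ -1.81.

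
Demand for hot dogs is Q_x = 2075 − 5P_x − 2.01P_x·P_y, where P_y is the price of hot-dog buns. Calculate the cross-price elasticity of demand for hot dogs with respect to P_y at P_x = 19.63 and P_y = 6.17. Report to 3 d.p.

-0.140

At P_x = 19.63 and P_y = 6.17: Q_x = 1733.405.
∂Q_x/∂P_y = -2.01P_x = -2.01(19.63) = -39.4563.
ε = (∂Q_x/∂P_y)(P_y/Q_x) = -39.4563 × (6.17/1733.405) ≈ -0.140.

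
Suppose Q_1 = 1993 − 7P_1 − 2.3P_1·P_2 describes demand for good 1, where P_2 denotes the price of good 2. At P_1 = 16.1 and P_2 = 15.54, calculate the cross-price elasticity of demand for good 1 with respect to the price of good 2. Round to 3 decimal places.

At P_1 = 16.1 and P_2 = 15.54: Q_1 = 1304.854.
∂Q_1/∂P_2 = -2.3P_1 = -2.3(16.1) = -37.0300.
ε = (∂Q_1/∂P_2)(P_2/Q_1) = -37.0300 × (15.54/1304.854) ≈ -0.441.

-0.441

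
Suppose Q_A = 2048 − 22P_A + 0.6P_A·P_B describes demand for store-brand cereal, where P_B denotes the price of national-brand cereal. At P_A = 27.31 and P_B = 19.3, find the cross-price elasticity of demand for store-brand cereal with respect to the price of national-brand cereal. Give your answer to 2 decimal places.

At P_A = 27.31 and P_B = 19.3: Q_A = 1763.430.
∂Q_A/∂P_B = 0.6P_A = 0.6(27.31) = 16.3860.
ε = (∂Q_A/∂P_B)(P_B/Q_A) = 16.3860 × (19.3/1763.430) ≈ 0.18.

0.18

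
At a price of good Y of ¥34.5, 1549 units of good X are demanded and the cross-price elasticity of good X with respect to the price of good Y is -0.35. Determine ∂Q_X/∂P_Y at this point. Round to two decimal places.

-15.71

ε = (∂Q_X/∂P_Y)·(P_Y/Q_X) ⇒ ∂Q_X/∂P_Y = ε·Q_X/P_Y = -0.35 × 1549/34.5 ≈ -15.71.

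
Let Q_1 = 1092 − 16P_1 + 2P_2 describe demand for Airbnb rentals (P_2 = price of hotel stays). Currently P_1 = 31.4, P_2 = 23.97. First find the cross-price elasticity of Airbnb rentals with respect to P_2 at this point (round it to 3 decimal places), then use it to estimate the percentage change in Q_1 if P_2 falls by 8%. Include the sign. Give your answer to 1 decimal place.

-0.6%

At P_1 = 31.4, P_2 = 23.97: Q_1 = 637.54.
∂Q_1/∂P_2 = 2.
ε = (∂Q_1/∂P_2)(P_2/Q_1) = 2.0000 × 23.97/637.54 ≈ 0.075.
%ΔQ_1 ≈ ε × %ΔP_2 = 0.075 × (-8%) = -0.6%.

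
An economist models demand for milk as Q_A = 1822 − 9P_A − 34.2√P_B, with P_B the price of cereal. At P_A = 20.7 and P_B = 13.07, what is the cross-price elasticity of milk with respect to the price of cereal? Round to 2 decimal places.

-0.04

At P_A = 20.7 and P_B = 13.07: Q_A = 1512.059.
∂Q_A/∂P_B = -34.2/(2√P_B) = -34.2/(2√13.07) = -4.7300.
ε = (∂Q_A/∂P_B)(P_B/Q_A) = -4.7300 × (13.07/1512.059) ≈ -0.04.
ε < 0: complements.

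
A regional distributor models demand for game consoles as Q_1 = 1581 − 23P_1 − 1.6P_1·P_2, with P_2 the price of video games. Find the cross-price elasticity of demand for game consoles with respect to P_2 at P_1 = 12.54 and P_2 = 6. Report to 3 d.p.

-0.103

At P_1 = 12.54 and P_2 = 6: Q_1 = 1172.196.
∂Q_1/∂P_2 = -1.6P_1 = -1.6(12.54) = -20.0640.
ε = (∂Q_1/∂P_2)(P_2/Q_1) = -20.0640 × (6/1172.196) ≈ -0.103.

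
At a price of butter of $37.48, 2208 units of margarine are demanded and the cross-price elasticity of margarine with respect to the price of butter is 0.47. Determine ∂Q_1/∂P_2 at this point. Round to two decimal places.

ε = (∂Q_1/∂P_2)·(P_2/Q_1) ⇒ ∂Q_1/∂P_2 = ε·Q_1/P_2 = 0.47 × 2208/37.48 ≈ 27.69.

27.69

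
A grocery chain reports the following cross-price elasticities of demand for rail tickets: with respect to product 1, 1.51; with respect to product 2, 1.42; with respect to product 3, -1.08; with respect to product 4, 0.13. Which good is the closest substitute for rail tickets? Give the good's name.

product 1

Substitutes have ε > 0. Among the positive values, 1.51 (product 1) is largest.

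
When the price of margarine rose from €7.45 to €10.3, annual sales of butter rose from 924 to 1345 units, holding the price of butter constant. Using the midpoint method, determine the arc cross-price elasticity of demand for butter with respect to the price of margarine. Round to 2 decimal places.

1.16

ΔQ_A = 1345 − 924 = 421; ΔP_B = 10.3 − 7.45 = 2.85.
Midpoints: Q̄_A = 1134.5, P̄_B = 8.88.
ε = (ΔQ_A/Q̄_A)/(ΔP_B/P̄_B) = (421/1134.5)/(2.85/8.88) ≈ 1.16.
ε > 0: butter and margarine are substitutes.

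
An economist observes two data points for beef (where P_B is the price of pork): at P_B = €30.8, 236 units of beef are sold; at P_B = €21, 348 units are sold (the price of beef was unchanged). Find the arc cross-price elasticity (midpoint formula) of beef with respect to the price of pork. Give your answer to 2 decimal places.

-1.01

ΔQ_A = 348 − 236 = 112; ΔP_B = 21 − 30.8 = -9.8.
Midpoints: Q̄_A = 292.0, P̄_B = 25.90.
ε = (ΔQ_A/Q̄_A)/(ΔP_B/P̄_B) = (112/292.0)/(-9.8/25.90) ≈ -1.01.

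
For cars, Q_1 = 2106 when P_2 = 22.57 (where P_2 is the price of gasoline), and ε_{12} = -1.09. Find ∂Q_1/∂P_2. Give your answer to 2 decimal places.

ε = (∂Q_1/∂P_2)·(P_2/Q_1) ⇒ ∂Q_1/∂P_2 = ε·Q_1/P_2 = -1.09 × 2106/22.57 ≈ -101.71.

-101.71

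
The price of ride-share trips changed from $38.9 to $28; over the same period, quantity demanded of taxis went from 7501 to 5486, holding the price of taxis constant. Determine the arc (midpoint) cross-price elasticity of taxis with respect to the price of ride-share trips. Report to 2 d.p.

0.95

ΔQ_A = 5486 − 7501 = -2015; ΔP_B = 28 − 38.9 = -10.9.
Midpoints: Q̄_A = 6493.5, P̄_B = 33.45.
ε = (ΔQ_A/Q̄_A)/(ΔP_B/P̄_B) = (-2015/6493.5)/(-10.9/33.45) ≈ 0.95.
ε > 0: taxis and ride-share trips are substitutes.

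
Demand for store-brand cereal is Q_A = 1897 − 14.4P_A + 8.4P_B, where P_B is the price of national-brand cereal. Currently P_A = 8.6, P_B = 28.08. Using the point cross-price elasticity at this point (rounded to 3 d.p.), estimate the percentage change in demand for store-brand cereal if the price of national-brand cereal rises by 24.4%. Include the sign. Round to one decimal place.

2.9%

At P_A = 8.6, P_B = 28.08: Q_A = 2009.032.
∂Q_A/∂P_B = 8.4.
ε = (∂Q_A/∂P_B)(P_B/Q_A) = 8.4000 × 28.08/2009.032 ≈ 0.117.
%ΔQ_A ≈ ε × %ΔP_B = 0.117 × (24.4%) = 2.9%.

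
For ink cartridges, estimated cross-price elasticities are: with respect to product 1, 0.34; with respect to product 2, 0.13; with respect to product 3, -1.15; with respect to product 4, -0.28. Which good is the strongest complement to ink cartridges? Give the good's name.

Complements have ε < 0. The most negative value is -1.15 (product 3).

product 3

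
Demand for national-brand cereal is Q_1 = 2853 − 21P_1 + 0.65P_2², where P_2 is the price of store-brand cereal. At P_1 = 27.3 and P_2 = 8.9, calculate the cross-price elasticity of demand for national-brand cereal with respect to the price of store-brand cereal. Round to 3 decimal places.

At P_1 = 27.3 and P_2 = 8.9: Q_1 = 2331.186.
∂Q_1/∂P_2 = 1.3P_2 = 1.3(8.9) = 11.5700.
ε = (∂Q_1/∂P_2)(P_2/Q_1) = 11.5700 × (8.9/2331.186) ≈ 0.044.
ε > 0: substitutes.

0.044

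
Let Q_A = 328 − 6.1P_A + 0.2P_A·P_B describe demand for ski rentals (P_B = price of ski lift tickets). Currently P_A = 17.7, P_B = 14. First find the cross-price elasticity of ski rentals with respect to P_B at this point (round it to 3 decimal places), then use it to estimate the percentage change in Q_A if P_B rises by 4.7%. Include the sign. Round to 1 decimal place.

At P_A = 17.7, P_B = 14: Q_A = 269.59.
∂Q_A/∂P_B = 0.2P_A = 3.5400.
ε = (∂Q_A/∂P_B)(P_B/Q_A) = 3.5400 × 14/269.59 ≈ 0.184.
%ΔQ_A ≈ ε × %ΔP_B = 0.184 × (4.7%) = 0.9%.

0.9%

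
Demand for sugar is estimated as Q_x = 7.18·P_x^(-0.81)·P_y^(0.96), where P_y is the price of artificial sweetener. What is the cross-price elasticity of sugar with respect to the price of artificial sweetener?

In a log-linear (constant-elasticity) demand function, the coefficient on the exponent of P_y is the cross-price elasticity.
ε = 0.96. Positive, so sugar and artificial sweetener are substitutes.

0.96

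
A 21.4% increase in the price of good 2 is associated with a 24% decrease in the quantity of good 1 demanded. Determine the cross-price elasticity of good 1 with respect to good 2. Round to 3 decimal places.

ε = (%ΔQ of good 1) / (%ΔP of good 2) = (-24%) / (21.4%) ≈ -1.121.
Negative cross-price elasticity: complements.

-1.121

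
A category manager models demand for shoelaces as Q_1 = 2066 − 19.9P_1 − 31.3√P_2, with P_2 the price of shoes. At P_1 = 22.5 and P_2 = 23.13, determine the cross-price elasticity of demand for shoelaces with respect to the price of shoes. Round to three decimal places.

-0.051

At P_1 = 22.5 and P_2 = 23.13: Q_1 = 1467.717.
∂Q_1/∂P_2 = -31.3/(2√P_2) = -31.3/(2√23.13) = -3.2541.
ε = (∂Q_1/∂P_2)(P_2/Q_1) = -3.2541 × (23.13/1467.717) ≈ -0.051.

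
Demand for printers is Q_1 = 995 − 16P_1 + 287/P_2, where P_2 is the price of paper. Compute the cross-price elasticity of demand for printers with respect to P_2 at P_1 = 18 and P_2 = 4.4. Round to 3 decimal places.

-0.084

At P_1 = 18 and P_2 = 4.4: Q_1 = 772.227.
∂Q_1/∂P_2 = −287/P_2² = -14.8244.
ε = (∂Q_1/∂P_2)(P_2/Q_1) = -14.8244 × (4.4/772.227) ≈ -0.084.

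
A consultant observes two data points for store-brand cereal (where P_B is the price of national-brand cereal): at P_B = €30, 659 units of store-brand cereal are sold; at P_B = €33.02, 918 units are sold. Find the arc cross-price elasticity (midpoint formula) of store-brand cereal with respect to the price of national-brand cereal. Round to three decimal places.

3.427

ΔQ_A = 918 − 659 = 259; ΔP_B = 33.02 − 30 = 3.02.
Midpoints: Q̄_A = 788.5, P̄_B = 31.51.
ε = (ΔQ_A/Q̄_A)/(ΔP_B/P̄_B) = (259/788.5)/(3.02/31.51) ≈ 3.427.
ε > 0: store-brand cereal and national-brand cereal are substitutes.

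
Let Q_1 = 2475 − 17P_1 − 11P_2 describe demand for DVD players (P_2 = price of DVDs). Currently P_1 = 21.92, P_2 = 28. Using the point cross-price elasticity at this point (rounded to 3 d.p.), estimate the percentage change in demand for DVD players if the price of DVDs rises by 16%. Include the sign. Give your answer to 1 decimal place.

At P_1 = 21.92, P_2 = 28: Q_1 = 1794.36.
∂Q_1/∂P_2 = -11.
ε = (∂Q_1/∂P_2)(P_2/Q_1) = -11.0000 × 28/1794.36 ≈ -0.172.
%ΔQ_1 ≈ ε × %ΔP_2 = -0.172 × (16%) = -2.8%.

-2.8%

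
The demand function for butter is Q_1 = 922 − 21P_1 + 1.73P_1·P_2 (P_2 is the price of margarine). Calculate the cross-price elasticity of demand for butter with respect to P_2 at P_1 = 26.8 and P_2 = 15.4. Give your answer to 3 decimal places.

At P_1 = 26.8 and P_2 = 15.4: Q_1 = 1073.206.
∂Q_1/∂P_2 = 1.73P_1 = 1.73(26.8) = 46.3640.
ε = (∂Q_1/∂P_2)(P_2/Q_1) = 46.3640 × (15.4/1073.206) ≈ 0.665.

0.665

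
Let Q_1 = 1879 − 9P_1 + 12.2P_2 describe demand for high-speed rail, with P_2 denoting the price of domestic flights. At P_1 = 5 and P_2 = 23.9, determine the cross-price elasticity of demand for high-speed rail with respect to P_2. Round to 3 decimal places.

At P_1 = 5 and P_2 = 23.9: Q_1 = 2125.58.
∂Q_1/∂P_2 = 12.2.
ε = (∂Q_1/∂P_2)(P_2/Q_1) = 12.2 × (23.9/2125.58) ≈ 0.137.
Since ε > 0, high-speed rail and domestic flights are substitutes.

0.137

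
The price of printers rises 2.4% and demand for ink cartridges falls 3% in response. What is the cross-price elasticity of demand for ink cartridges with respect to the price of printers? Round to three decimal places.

-1.250

ε = (%ΔQ of ink cartridges) / (%ΔP of printers) = (-3%) / (2.4%) ≈ -1.250.
Negative cross-price elasticity: complements.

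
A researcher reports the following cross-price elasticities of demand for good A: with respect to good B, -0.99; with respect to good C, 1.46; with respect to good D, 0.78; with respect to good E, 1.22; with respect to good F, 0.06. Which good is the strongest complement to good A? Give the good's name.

Complements have ε < 0. The most negative value is -0.99 (good B).

good B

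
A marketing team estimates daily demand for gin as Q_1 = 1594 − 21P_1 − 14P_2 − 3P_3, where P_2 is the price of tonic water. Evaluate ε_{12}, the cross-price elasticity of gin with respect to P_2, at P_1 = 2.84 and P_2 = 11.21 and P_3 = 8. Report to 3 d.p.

-0.116

At P_1 = 2.84 and P_2 = 11.21 and P_3 = 8: Q_1 = 1353.42.
∂Q_1/∂P_2 = -14.
ε = (∂Q_1/∂P_2)(P_2/Q_1) = -14 × (11.21/1353.42) ≈ -0.116.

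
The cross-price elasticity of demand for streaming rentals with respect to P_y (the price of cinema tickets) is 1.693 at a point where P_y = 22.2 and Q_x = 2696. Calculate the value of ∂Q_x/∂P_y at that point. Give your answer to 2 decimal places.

205.60

ε = (∂Q_x/∂P_y)·(P_y/Q_x) ⇒ ∂Q_x/∂P_y = ε·Q_x/P_y = 1.693 × 2696/22.2 ≈ 205.60.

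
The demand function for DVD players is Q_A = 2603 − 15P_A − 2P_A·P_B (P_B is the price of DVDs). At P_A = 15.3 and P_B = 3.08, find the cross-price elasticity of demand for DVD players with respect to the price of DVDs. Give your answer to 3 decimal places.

At P_A = 15.3 and P_B = 3.08: Q_A = 2279.252.
∂Q_A/∂P_B = -2P_A = -2(15.3) = -30.6000.
ε = (∂Q_A/∂P_B)(P_B/Q_A) = -30.6000 × (3.08/2279.252) ≈ -0.041.
ε < 0: complements.

-0.041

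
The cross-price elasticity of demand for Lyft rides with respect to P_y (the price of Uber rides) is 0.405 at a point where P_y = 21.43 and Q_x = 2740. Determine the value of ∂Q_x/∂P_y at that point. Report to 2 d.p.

51.78

ε = (∂Q_x/∂P_y)·(P_y/Q_x) ⇒ ∂Q_x/∂P_y = ε·Q_x/P_y = 0.405 × 2740/21.43 ≈ 51.78.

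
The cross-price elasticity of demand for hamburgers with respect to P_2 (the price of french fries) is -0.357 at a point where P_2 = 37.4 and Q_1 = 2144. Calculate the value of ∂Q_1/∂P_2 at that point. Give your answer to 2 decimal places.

ε = (∂Q_1/∂P_2)·(P_2/Q_1) ⇒ ∂Q_1/∂P_2 = ε·Q_1/P_2 = -0.357 × 2144/37.4 ≈ -20.47.

-20.47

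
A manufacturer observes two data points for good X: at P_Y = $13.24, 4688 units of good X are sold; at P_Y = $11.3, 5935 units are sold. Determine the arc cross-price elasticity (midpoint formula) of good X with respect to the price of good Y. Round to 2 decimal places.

-1.48

ΔQ_X = 5935 − 4688 = 1247; ΔP_Y = 11.3 − 13.24 = -1.94.
Midpoints: Q̄_X = 5311.5, P̄_Y = 12.27.
ε = (ΔQ_X/Q̄_X)/(ΔP_Y/P̄_Y) = (1247/5311.5)/(-1.94/12.27) ≈ -1.48.
ε < 0: good X and good Y are complements.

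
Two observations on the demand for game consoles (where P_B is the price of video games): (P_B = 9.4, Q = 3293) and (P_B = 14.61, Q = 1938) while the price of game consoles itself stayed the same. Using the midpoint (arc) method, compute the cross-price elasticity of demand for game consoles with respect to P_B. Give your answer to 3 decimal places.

ΔQ_A = 1938 − 3293 = -1355; ΔP_B = 14.61 − 9.4 = 5.21.
Midpoints: Q̄_A = 2615.5, P̄_B = 12.00.
ε = (ΔQ_A/Q̄_A)/(ΔP_B/P̄_B) = (-1355/2615.5)/(5.21/12.00) ≈ -1.194.

-1.194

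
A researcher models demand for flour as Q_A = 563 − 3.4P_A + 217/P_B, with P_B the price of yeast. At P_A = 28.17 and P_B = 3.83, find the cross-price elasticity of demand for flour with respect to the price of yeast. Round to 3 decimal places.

-0.108

At P_A = 28.17 and P_B = 3.83: Q_A = 523.880.
∂Q_A/∂P_B = −217/P_B² = -14.7932.
ε = (∂Q_A/∂P_B)(P_B/Q_A) = -14.7932 × (3.83/523.880) ≈ -0.108.
ε < 0: complements.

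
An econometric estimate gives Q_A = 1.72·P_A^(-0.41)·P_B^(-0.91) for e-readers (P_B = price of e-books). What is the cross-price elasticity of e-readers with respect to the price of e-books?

In a log-linear (constant-elasticity) demand function, the coefficient on the exponent of P_B is the cross-price elasticity.
ε = -0.91. Negative, so e-readers and e-books are complements.

-0.91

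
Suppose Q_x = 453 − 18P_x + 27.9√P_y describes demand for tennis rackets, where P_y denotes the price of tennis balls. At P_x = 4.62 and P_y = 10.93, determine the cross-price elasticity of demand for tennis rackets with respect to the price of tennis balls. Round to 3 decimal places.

At P_x = 4.62 and P_y = 10.93: Q_x = 462.079.
∂Q_x/∂P_y = 27.9/(2√P_y) = 27.9/(2√10.93) = 4.2195.
ε = (∂Q_x/∂P_y)(P_y/Q_x) = 4.2195 × (10.93/462.079) ≈ 0.100.

0.100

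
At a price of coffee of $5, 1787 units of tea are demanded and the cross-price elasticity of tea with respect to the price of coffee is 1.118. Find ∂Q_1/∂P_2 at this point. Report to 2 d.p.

399.57

ε = (∂Q_1/∂P_2)·(P_2/Q_1) ⇒ ∂Q_1/∂P_2 = ε·Q_1/P_2 = 1.118 × 1787/5 ≈ 399.57.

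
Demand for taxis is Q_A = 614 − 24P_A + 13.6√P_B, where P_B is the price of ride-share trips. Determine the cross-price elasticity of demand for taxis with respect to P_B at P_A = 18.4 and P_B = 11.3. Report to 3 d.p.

0.105

At P_A = 18.4 and P_B = 11.3: Q_A = 218.117.
∂Q_A/∂P_B = 13.6/(2√P_B) = 13.6/(2√11.3) = 2.0229.
ε = (∂Q_A/∂P_B)(P_B/Q_A) = 2.0229 × (11.3/218.117) ≈ 0.105.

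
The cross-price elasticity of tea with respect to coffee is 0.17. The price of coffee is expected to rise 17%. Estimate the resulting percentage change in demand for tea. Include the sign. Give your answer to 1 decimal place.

%ΔQ ≈ ε × %ΔP of coffee = 0.17 × (17%) = 2.9%.

2.9%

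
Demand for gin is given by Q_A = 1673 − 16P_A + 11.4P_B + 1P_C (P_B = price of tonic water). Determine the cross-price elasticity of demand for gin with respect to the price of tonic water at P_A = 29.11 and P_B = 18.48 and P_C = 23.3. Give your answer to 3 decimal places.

At P_A = 29.11 and P_B = 18.48 and P_C = 23.3: Q_A = 1441.212.
∂Q_A/∂P_B = 11.4.
ε = (∂Q_A/∂P_B)(P_B/Q_A) = 11.4 × (18.48/1441.212) ≈ 0.146.
Since ε > 0, gin and tonic water are substitutes.

0.146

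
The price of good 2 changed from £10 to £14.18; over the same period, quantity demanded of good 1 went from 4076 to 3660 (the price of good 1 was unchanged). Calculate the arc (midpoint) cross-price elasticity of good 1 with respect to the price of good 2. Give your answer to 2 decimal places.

-0.31

ΔQ_1 = 3660 − 4076 = -416; ΔP_2 = 14.18 − 10 = 4.18.
Midpoints: Q̄_1 = 3868.0, P̄_2 = 12.09.
ε = (ΔQ_1/Q̄_1)/(ΔP_2/P̄_2) = (-416/3868.0)/(4.18/12.09) ≈ -0.31.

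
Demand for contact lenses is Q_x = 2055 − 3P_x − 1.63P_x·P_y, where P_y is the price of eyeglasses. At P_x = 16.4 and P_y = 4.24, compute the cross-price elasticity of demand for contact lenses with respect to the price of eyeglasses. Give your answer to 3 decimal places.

-0.060

At P_x = 16.4 and P_y = 4.24: Q_x = 1892.456.
∂Q_x/∂P_y = -1.63P_x = -1.63(16.4) = -26.7320.
ε = (∂Q_x/∂P_y)(P_y/Q_x) = -26.7320 × (4.24/1892.456) ≈ -0.060.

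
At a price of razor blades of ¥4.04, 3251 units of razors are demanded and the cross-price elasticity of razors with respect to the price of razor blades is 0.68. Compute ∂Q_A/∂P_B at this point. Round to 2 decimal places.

547.20

ε = (∂Q_A/∂P_B)·(P_B/Q_A) ⇒ ∂Q_A/∂P_B = ε·Q_A/P_B = 0.68 × 3251/4.04 ≈ 547.20.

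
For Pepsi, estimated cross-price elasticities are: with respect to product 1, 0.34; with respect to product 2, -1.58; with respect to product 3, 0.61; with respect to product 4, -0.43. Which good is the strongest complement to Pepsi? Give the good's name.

product 2

Complements have ε < 0. The most negative value is -1.58 (product 2).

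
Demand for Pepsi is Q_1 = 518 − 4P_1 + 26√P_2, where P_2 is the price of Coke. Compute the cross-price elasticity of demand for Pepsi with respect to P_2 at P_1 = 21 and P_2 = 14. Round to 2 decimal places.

At P_1 = 21 and P_2 = 14: Q_1 = 531.283.
∂Q_1/∂P_2 = 26/(2√P_2) = 26/(2√14) = 3.4744.
ε = (∂Q_1/∂P_2)(P_2/Q_1) = 3.4744 × (14/531.283) ≈ 0.09.

0.09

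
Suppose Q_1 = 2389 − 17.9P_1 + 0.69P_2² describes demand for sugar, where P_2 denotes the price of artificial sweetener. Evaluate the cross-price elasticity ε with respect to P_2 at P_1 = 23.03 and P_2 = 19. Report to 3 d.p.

0.224

At P_1 = 23.03 and P_2 = 19: Q_1 = 2225.853.
∂Q_1/∂P_2 = 1.38P_2 = 1.38(19) = 26.2200.
ε = (∂Q_1/∂P_2)(P_2/Q_1) = 26.2200 × (19/2225.853) ≈ 0.224.
ε > 0: substitutes.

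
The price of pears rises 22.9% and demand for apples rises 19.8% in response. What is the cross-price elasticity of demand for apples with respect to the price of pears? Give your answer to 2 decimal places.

0.86

ε = (%ΔQ of apples) / (%ΔP of pears) = (19.8%) / (22.9%) ≈ 0.86.
Positive cross-price elasticity: substitutes.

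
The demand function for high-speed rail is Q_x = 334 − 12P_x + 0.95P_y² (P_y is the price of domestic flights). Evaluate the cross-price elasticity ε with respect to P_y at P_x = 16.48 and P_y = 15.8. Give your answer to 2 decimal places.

At P_x = 16.48 and P_y = 15.8: Q_x = 373.398.
∂Q_x/∂P_y = 1.9P_y = 1.9(15.8) = 30.0200.
ε = (∂Q_x/∂P_y)(P_y/Q_x) = 30.0200 × (15.8/373.398) ≈ 1.27.
ε > 0: substitutes.

1.27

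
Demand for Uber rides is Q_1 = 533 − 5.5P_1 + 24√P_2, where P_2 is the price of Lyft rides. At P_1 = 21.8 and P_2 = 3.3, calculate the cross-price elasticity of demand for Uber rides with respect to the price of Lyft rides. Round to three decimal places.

0.048

At P_1 = 21.8 and P_2 = 3.3: Q_1 = 456.698.
∂Q_1/∂P_2 = 24/(2√P_2) = 24/(2√3.3) = 6.6058.
ε = (∂Q_1/∂P_2)(P_2/Q_1) = 6.6058 × (3.3/456.698) ≈ 0.048.
ε > 0: substitutes.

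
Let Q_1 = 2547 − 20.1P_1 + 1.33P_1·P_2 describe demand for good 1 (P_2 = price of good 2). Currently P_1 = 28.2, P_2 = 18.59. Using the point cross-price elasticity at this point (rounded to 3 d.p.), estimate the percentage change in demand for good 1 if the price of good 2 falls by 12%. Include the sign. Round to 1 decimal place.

At P_1 = 28.2, P_2 = 18.59: Q_1 = 2677.417.
∂Q_1/∂P_2 = 1.33P_1 = 37.5060.
ε = (∂Q_1/∂P_2)(P_2/Q_1) = 37.5060 × 18.59/2677.417 ≈ 0.260.
%ΔQ_1 ≈ ε × %ΔP_2 = 0.260 × (-12%) = -3.1%.

-3.1%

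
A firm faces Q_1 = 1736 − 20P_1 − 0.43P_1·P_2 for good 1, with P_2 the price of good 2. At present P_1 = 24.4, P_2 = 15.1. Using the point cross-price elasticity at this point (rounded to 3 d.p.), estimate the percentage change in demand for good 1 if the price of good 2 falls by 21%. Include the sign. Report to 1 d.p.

At P_1 = 24.4, P_2 = 15.1: Q_1 = 1089.571.
∂Q_1/∂P_2 = -0.43P_1 = -10.4920.
ε = (∂Q_1/∂P_2)(P_2/Q_1) = -10.4920 × 15.1/1089.571 ≈ -0.145.
%ΔQ_1 ≈ ε × %ΔP_2 = -0.145 × (-21%) = 3.0%.

3.0%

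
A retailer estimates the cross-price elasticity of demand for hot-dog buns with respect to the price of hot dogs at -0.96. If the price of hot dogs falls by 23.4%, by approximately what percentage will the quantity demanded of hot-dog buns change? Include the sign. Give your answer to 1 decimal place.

22.5%

%ΔQ ≈ ε × %ΔP of hot dogs = -0.96 × (-23.4%) = 22.5%.
Demand for hot-dog buns rises by about 22.5%.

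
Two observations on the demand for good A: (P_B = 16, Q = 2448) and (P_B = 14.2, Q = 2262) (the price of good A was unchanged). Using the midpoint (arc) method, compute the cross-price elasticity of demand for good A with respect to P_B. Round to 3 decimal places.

0.663

ΔQ_A = 2262 − 2448 = -186; ΔP_B = 14.2 − 16 = -1.8.
Midpoints: Q̄_A = 2355.0, P̄_B = 15.10.
ε = (ΔQ_A/Q̄_A)/(ΔP_B/P̄_B) = (-186/2355.0)/(-1.8/15.10) ≈ 0.663.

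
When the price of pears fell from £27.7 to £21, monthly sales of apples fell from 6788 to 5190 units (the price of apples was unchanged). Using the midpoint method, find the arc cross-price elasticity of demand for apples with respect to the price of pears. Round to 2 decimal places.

ΔQ_A = 5190 − 6788 = -1598; ΔP_B = 21 − 27.7 = -6.7.
Midpoints: Q̄_A = 5989.0, P̄_B = 24.35.
ε = (ΔQ_A/Q̄_A)/(ΔP_B/P̄_B) = (-1598/5989.0)/(-6.7/24.35) ≈ 0.97.
ε > 0: apples and pears are substitutes.

0.97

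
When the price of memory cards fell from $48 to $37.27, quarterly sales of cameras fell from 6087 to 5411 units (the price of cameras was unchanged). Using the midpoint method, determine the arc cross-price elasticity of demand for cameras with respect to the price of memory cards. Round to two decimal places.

0.47

ΔQ_A = 5411 − 6087 = -676; ΔP_B = 37.27 − 48 = -10.73.
Midpoints: Q̄_A = 5749.0, P̄_B = 42.64.
ε = (ΔQ_A/Q̄_A)/(ΔP_B/P̄_B) = (-676/5749.0)/(-10.73/42.64) ≈ 0.47.
ε > 0: cameras and memory cards are substitutes.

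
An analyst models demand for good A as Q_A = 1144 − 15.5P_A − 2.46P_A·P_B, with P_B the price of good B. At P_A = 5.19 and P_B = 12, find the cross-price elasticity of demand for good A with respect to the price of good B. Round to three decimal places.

-0.168

At P_A = 5.19 and P_B = 12: Q_A = 910.346.
∂Q_A/∂P_B = -2.46P_A = -2.46(5.19) = -12.7674.
ε = (∂Q_A/∂P_B)(P_B/Q_A) = -12.7674 × (12/910.346) ≈ -0.168.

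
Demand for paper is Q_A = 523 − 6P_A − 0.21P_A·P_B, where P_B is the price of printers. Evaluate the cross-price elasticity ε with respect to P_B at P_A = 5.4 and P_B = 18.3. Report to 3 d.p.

-0.044

At P_A = 5.4 and P_B = 18.3: Q_A = 469.848.
∂Q_A/∂P_B = -0.21P_A = -0.21(5.4) = -1.1340.
ε = (∂Q_A/∂P_B)(P_B/Q_A) = -1.1340 × (18.3/469.848) ≈ -0.044.
ε < 0: complements.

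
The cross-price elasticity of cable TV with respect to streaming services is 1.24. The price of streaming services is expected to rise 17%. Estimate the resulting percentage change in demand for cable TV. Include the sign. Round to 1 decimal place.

21.1%

%ΔQ ≈ ε × %ΔP of streaming services = 1.24 × (17%) = 21.1%.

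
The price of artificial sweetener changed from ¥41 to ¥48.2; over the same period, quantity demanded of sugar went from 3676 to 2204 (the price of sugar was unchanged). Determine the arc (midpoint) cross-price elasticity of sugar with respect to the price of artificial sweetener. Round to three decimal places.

-3.101

ΔQ_A = 2204 − 3676 = -1472; ΔP_B = 48.2 − 41 = 7.2.
Midpoints: Q̄_A = 2940.0, P̄_B = 44.60.
ε = (ΔQ_A/Q̄_A)/(ΔP_B/P̄_B) = (-1472/2940.0)/(7.2/44.60) ≈ -3.101.
ε < 0: sugar and artificial sweetener are complements.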